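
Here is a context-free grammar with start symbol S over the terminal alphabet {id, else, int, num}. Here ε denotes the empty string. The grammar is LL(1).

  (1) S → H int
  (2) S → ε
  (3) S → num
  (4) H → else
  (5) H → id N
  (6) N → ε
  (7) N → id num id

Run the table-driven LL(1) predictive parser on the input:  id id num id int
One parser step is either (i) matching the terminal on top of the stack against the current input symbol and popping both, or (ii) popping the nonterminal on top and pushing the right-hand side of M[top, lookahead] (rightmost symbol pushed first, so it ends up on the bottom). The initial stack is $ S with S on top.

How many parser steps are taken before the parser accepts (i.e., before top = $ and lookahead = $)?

     Stack            Input               Action
  1  $ S              id id num id int $  expand S → H int
  2  $ int H          id id num id int $  expand H → id N
  3  $ int N id       id id num id int $  match id
  4  $ int N          id num id int $     expand N → id num id
  5  $ int id num id  id num id int $     match id
  6  $ int id num     num id int $        match num
  7  $ int id         id int $            match id
  8  $ int            int $               match int
Accept reached after 8 steps.

8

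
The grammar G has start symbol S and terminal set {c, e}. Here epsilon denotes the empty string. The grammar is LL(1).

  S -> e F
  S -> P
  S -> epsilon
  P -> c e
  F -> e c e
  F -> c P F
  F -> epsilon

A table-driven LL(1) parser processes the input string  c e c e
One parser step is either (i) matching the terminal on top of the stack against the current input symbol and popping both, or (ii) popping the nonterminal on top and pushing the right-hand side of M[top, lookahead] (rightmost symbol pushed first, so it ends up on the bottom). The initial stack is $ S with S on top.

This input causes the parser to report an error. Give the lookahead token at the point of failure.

step 1: stack=$ S  input=c e c e $  — expand S -> P
step 2: stack=$ P  input=c e c e $  — expand P -> c e
step 3: stack=$ e c  input=c e c e $  — match c
step 4: stack=$ e  input=e c e $  — match e
step 5: stack=$  input=c e $  — error: stack empty but input remains

c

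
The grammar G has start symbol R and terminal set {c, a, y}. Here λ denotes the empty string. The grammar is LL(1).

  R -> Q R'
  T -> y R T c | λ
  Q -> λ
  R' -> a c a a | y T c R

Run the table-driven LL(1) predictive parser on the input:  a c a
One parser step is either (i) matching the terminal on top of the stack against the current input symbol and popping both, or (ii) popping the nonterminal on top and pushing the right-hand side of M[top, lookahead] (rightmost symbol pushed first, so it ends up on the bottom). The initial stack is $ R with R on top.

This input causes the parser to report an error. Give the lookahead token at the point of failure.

step 1: stack=$ R  input=a c a $  — expand R -> Q R'
step 2: stack=$ R' Q  input=a c a $  — expand Q -> λ
step 3: stack=$ R'  input=a c a $  — expand R' -> a c a a
step 4: stack=$ a a c a  input=a c a $  — match a
step 5: stack=$ a a c  input=c a $  — match c
step 6: stack=$ a a  input=a $  — match a
step 7: stack=$ a  input=$  — error: top is terminal a but lookahead is $

$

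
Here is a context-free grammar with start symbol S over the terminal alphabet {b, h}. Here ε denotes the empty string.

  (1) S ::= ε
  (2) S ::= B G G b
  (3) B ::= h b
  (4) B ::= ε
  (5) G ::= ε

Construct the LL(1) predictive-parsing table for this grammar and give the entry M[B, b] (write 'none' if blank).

B ::= ε

FIRST(B) = {ε, h}
FIRST(G) = {ε}
FIRST(S) = {ε, b, h}  (via B G G b)
FOLLOW(S) includes $ since S is the start symbol.
FOLLOW(B): in S::=B G G b, B is followed by G G b with FIRST {b}. Thus FOLLOW(B) = {b}.
For B ::= h b: FIRST(h b) = {h}, so it goes in M[B, t] for t ∈ {h}.
For B ::= ε: FIRST(ε) = {ε}, so it goes in M[B, t] for t ∈ {}; since ε ∈ FIRST, also for every t ∈ FOLLOW(B) = {b}.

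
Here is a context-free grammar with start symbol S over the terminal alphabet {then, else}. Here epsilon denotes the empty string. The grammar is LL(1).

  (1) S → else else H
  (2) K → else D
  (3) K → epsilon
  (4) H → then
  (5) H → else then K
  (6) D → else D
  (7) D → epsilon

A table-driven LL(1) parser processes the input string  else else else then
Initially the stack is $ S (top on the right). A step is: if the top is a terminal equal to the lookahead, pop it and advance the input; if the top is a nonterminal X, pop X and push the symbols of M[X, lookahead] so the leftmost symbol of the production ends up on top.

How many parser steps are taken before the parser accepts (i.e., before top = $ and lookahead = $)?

7

step 1: stack=$ S  input=else else else then $  — expand S → else else H
step 2: stack=$ H else else  input=else else else then $  — match else
step 3: stack=$ H else  input=else else then $  — match else
step 4: stack=$ H  input=else then $  — expand H → else then K
step 5: stack=$ K then else  input=else then $  — match else
step 6: stack=$ K then  input=then $  — match then
step 7: stack=$ K  input=$  — expand K → epsilon
Accept reached after 7 steps.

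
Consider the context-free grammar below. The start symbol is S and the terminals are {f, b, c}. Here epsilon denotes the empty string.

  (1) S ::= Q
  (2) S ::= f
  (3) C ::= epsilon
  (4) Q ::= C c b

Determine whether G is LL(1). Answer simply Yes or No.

FIRST(S) = {c, f}
FIRST(C) = {epsilon}
FIRST(Q) = {c}
FOLLOW(S) = {$}
FOLLOW(C) = {c}
FOLLOW(Q) = {$}
Each cell of M receives at most one production.

Yes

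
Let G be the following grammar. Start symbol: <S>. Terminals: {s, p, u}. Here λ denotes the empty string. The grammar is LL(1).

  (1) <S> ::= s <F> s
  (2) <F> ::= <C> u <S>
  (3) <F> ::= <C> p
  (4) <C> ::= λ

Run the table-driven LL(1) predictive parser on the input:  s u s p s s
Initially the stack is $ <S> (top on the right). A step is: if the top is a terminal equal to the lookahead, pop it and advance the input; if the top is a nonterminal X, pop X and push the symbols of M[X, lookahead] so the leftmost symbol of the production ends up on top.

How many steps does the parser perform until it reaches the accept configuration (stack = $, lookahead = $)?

12

      Stack          Input          Action
   1  $ <S>          s u s p s s $  expand <S> ::= s <F> s
   2  $ s <F> s      s u s p s s $  match s
   3  $ s <F>        u s p s s $    expand <F> ::= <C> u <S>
   4  $ s <S> u <C>  u s p s s $    expand <C> ::= λ
   5  $ s <S> u      u s p s s $    match u
   6  $ s <S>        s p s s $      expand <S> ::= s <F> s
   7  $ s s <F> s    s p s s $      match s
   8  $ s s <F>      p s s $        expand <F> ::= <C> p
   9  $ s s p <C>    p s s $        expand <C> ::= λ
  10  $ s s p        p s s $        match p
  11  $ s s          s s $          match s
  12  $ s            s $            match s
Accept reached after 12 steps.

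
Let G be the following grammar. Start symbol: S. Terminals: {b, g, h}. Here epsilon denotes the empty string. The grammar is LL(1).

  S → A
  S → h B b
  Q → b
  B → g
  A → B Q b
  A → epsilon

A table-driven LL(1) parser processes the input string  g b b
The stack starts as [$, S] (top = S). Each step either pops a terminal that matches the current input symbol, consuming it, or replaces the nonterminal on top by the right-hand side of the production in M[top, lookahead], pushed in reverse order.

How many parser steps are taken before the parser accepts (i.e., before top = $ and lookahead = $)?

     Stack    Input    Action
  1  $ S      g b b $  expand S → A
  2  $ A      g b b $  expand A → B Q b
  3  $ b Q B  g b b $  expand B → g
  4  $ b Q g  g b b $  match g
  5  $ b Q    b b $    expand Q → b
  6  $ b b    b b $    match b
  7  $ b      b $      match b
Accept reached after 7 steps.

7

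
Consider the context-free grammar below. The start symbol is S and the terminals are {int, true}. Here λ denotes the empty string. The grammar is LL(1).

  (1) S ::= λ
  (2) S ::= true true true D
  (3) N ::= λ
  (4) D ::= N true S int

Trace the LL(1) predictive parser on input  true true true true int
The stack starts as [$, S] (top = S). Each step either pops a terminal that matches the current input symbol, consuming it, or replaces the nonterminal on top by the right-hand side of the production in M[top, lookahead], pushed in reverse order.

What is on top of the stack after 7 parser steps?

S

step 1: stack=$ S  input=true true true true int $  — expand S ::= true true true D
step 2: stack=$ D true true true  input=true true true true int $  — match true
step 3: stack=$ D true true  input=true true true int $  — match true
step 4: stack=$ D true  input=true true int $  — match true
step 5: stack=$ D  input=true int $  — expand D ::= N true S int
step 6: stack=$ int S true N  input=true int $  — expand N ::= λ
step 7: stack=$ int S true  input=true int $  — match true
Stack after step 7: $ int S (top = S).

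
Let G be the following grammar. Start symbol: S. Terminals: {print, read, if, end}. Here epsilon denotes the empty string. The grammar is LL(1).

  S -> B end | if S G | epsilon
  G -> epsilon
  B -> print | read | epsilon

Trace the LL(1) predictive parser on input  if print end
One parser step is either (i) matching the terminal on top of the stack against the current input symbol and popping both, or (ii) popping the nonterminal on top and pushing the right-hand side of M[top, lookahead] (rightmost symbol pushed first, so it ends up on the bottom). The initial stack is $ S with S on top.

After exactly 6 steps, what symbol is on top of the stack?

G

step 1: stack=$ S  input=if print end $  — expand S -> if S G
step 2: stack=$ G S if  input=if print end $  — match if
step 3: stack=$ G S  input=print end $  — expand S -> B end
step 4: stack=$ G end B  input=print end $  — expand B -> print
step 5: stack=$ G end print  input=print end $  — match print
step 6: stack=$ G end  input=end $  — match end
Stack after step 6: $ G (top = G).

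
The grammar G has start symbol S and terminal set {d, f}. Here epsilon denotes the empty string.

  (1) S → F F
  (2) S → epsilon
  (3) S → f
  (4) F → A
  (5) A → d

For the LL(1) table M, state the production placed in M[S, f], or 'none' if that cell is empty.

S → f

FIRST(A): from A→d we get {d}. So FIRST(A) = {d}.
FIRST(F): from F→A we get {d}. So FIRST(F) = {d}.
FIRST(S): from S→F F we get {d}; from S→epsilon we get {epsilon}; from S→f we get {f}. So FIRST(S) = {epsilon, d, f}.
FOLLOW(S) includes $ since S is the start symbol.
FOLLOW(S): S appears on no right-hand side. Thus FOLLOW(S) = {$}.
For S → F F: FIRST(F F) = {d}, so it goes in M[S, t] for t ∈ {d}.
For S → epsilon: FIRST(epsilon) = {epsilon}, so it goes in M[S, t] for t ∈ {}; since epsilon ∈ FIRST, also for every t ∈ FOLLOW(S) = {$}.
For S → f: FIRST(f) = {f}, so it goes in M[S, t] for t ∈ {f}.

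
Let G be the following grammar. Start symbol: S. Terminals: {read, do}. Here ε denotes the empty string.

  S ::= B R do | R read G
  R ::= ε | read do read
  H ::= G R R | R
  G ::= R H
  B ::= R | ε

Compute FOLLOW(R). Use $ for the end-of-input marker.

{$, do, read}

FIRST(R) = {ε, read}
FIRST(B) = {ε, read}  (via R)
FIRST(S) = {do, read}  (via B R do, R read G)
FIRST(H) = {ε, read}  (via G R R, R)
FIRST(G) = {ε, read}  (via R H)
FOLLOW(S) includes $ since S is the start symbol.
FOLLOW(S): S appears on no right-hand side. Thus FOLLOW(S) = {$}.
FOLLOW(B): in S::=B R do, B is followed by R do with FIRST {do, read}. Thus FOLLOW(B) = {do, read}.
FOLLOW(R): in S::=B R do, R is followed by do with FIRST {do}; in S::=R read G, R is followed by read G with FIRST {read}; in H::=G R R (occurrence 1), R is followed by R with FIRST {ε, read}; in H::=G R R (occurrence 1), the suffix after R is nullable, so FOLLOW(R) ⊇ FOLLOW(H) = {$, read}; in H::=G R R (occurrence 2), the suffix after R is empty, so FOLLOW(R) ⊇ FOLLOW(H) = {$, read}; in H::=R, the suffix after R is empty, so FOLLOW(R) ⊇ FOLLOW(H) = {$, read}; in G::=R H, R is followed by H with FIRST {ε, read}; in G::=R H, the suffix after R is nullable, so FOLLOW(R) ⊇ FOLLOW(G) = {$, read}; in B::=R, the suffix after R is empty, so FOLLOW(R) ⊇ FOLLOW(B) = {do, read}. Thus FOLLOW(R) = {$, do, read}.
FOLLOW(H): in G::=R H, the suffix after H is empty, so FOLLOW(H) ⊇ FOLLOW(G) = {$, read}. Thus FOLLOW(H) = {$, read}.
FOLLOW(G): in S::=R read G, the suffix after G is empty, so FOLLOW(G) ⊇ FOLLOW(S) = {$}; in H::=G R R, G is followed by R R with FIRST {ε, read}; in H::=G R R, the suffix after G is nullable, so FOLLOW(G) ⊇ FOLLOW(H) = {$, read}. Thus FOLLOW(G) = {$, read}.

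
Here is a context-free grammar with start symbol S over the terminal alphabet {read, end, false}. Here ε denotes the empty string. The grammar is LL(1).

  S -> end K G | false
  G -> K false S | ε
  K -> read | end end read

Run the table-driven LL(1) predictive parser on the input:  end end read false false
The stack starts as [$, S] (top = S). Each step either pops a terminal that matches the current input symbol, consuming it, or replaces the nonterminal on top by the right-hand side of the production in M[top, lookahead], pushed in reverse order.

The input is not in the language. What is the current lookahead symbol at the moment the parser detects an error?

read

     Stack             Input                       Action
  1  $ S               end end read false false $  expand S -> end K G
  2  $ G K end         end end read false false $  match end
  3  $ G K             end read false false $      expand K -> end end read
  4  $ G read end end  end read false false $      match end
  5  $ G read end      read false false $          error: top is terminal end but lookahead is read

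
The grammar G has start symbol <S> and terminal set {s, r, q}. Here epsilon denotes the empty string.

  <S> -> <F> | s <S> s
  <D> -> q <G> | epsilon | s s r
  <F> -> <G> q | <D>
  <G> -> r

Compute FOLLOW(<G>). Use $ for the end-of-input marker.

FIRST(<D>): from <D>->q <G> we get {q}; from <D>->epsilon we get {epsilon}; from <D>->s s r we get {s}. So FIRST(<D>) = {epsilon, q, s}.
FIRST(<G>): from <G>->r we get {r}. So FIRST(<G>) = {r}.
FIRST(<F>): from <F>-><G> q we get {r}; from <F>-><D> we get {epsilon, q, s}. So FIRST(<F>) = {epsilon, q, r, s}.
FIRST(<S>): from <S>-><F> we get {epsilon, q, r, s}; from <S>->s <S> s we get {s}. So FIRST(<S>) = {epsilon, q, r, s}.
FOLLOW(<S>) includes $ since <S> is the start symbol.
FOLLOW(<S>): in <S>->s <S> s, <S> is followed by s with FIRST {s}. Thus FOLLOW(<S>) = {$, s}.
FOLLOW(<F>): in <S>-><F>, the suffix after <F> is empty, so FOLLOW(<F>) ⊇ FOLLOW(<S>) = {$, s}. Thus FOLLOW(<F>) = {$, s}.
FOLLOW(<D>): in <F>-><D>, the suffix after <D> is empty, so FOLLOW(<D>) ⊇ FOLLOW(<F>) = {$, s}. Thus FOLLOW(<D>) = {$, s}.
FOLLOW(<G>): in <D>->q <G>, the suffix after <G> is empty, so FOLLOW(<G>) ⊇ FOLLOW(<D>) = {$, s}; in <F>-><G> q, <G> is followed by q with FIRST {q}. Thus FOLLOW(<G>) = {$, q, s}.

{$, q, s}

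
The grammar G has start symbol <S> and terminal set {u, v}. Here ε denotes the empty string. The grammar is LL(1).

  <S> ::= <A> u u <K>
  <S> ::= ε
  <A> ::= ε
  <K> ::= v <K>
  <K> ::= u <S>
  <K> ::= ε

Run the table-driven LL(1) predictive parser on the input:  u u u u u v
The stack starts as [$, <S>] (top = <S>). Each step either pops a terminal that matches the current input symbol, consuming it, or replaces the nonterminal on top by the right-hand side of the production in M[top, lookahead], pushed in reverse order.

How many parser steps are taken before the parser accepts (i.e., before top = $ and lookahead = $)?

13

step 1: stack=$ <S>  input=u u u u u v $  — expand <S> ::= <A> u u <K>
step 2: stack=$ <K> u u <A>  input=u u u u u v $  — expand <A> ::= ε
step 3: stack=$ <K> u u  input=u u u u u v $  — match u
step 4: stack=$ <K> u  input=u u u u v $  — match u
step 5: stack=$ <K>  input=u u u v $  — expand <K> ::= u <S>
step 6: stack=$ <S> u  input=u u u v $  — match u
step 7: stack=$ <S>  input=u u v $  — expand <S> ::= <A> u u <K>
step 8: stack=$ <K> u u <A>  input=u u v $  — expand <A> ::= ε
step 9: stack=$ <K> u u  input=u u v $  — match u
step 10: stack=$ <K> u  input=u v $  — match u
step 11: stack=$ <K>  input=v $  — expand <K> ::= v <K>
step 12: stack=$ <K> v  input=v $  — match v
step 13: stack=$ <K>  input=$  — expand <K> ::= ε
Accept reached after 13 steps.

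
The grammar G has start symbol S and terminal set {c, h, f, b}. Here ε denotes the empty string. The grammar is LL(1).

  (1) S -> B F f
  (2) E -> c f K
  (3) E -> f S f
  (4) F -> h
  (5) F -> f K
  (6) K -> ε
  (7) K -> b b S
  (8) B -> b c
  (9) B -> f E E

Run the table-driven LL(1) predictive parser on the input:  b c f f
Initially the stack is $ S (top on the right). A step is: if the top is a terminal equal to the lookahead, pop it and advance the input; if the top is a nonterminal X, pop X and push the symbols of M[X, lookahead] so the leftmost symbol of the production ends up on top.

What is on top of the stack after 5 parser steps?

f

step 1: stack=$ S  input=b c f f $  — expand S -> B F f
step 2: stack=$ f F B  input=b c f f $  — expand B -> b c
step 3: stack=$ f F c b  input=b c f f $  — match b
step 4: stack=$ f F c  input=c f f $  — match c
step 5: stack=$ f F  input=f f $  — expand F -> f K
Stack after step 5: $ f K f (top = f).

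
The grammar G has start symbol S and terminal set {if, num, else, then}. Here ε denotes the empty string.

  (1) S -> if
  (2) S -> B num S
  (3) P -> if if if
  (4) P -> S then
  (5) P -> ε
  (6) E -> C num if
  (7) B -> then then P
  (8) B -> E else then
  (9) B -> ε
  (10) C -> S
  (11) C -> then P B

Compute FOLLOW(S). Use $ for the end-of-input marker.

FIRST(S) = {if, num, then}  (via B num S)
FIRST(P) = {ε, if, num, then}  (via S then)
FIRST(C) = {if, num, then}  (via S)
FIRST(E) = {if, num, then}  (via C num if)
FIRST(B) = {ε, if, num, then}  (via E else then)
FOLLOW(S) includes $ since S is the start symbol.
FOLLOW(E): in B->E else then, E is followed by else then with FIRST {else}. Thus FOLLOW(E) = {else}.
FOLLOW(C): in E->C num if, C is followed by num if with FIRST {num}. Thus FOLLOW(C) = {num}.
FOLLOW(S): in S->B num S, the suffix after S is empty (adds nothing new); in P->S then, S is followed by then with FIRST {then}; in C->S, the suffix after S is empty, so FOLLOW(S) ⊇ FOLLOW(C) = {num}. Thus FOLLOW(S) = {$, num, then}.
FOLLOW(B): in S->B num S, B is followed by num S with FIRST {num}; in C->then P B, the suffix after B is empty, so FOLLOW(B) ⊇ FOLLOW(C) = {num}. Thus FOLLOW(B) = {num}.
FOLLOW(P): in B->then then P, the suffix after P is empty, so FOLLOW(P) ⊇ FOLLOW(B) = {num}; in C->then P B, P is followed by B with FIRST {ε, if, num, then}; in C->then P B, the suffix after P is nullable, so FOLLOW(P) ⊇ FOLLOW(C) = {num}. Thus FOLLOW(P) = {if, num, then}.

{$, num, then}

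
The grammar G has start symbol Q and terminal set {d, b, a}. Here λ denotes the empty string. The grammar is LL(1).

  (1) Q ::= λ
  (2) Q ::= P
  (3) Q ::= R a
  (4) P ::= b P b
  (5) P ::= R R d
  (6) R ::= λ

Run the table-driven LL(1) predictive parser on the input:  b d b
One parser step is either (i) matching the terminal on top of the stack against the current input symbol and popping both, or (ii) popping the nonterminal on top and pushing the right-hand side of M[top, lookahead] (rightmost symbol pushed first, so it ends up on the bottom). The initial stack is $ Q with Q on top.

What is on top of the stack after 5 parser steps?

     Stack      Input    Action
  1  $ Q        b d b $  expand Q ::= P
  2  $ P        b d b $  expand P ::= b P b
  3  $ b P b    b d b $  match b
  4  $ b P      d b $    expand P ::= R R d
  5  $ b d R R  d b $    expand R ::= λ
Stack after step 5: $ b d R (top = R).

R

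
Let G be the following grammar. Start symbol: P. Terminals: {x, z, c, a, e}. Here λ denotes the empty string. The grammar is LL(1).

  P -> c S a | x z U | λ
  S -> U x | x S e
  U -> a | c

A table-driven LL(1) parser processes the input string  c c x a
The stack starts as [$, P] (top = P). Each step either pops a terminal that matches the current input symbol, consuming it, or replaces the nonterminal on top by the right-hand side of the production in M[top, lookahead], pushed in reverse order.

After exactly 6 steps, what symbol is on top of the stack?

step 1: stack=$ P  input=c c x a $  — expand P -> c S a
step 2: stack=$ a S c  input=c c x a $  — match c
step 3: stack=$ a S  input=c x a $  — expand S -> U x
step 4: stack=$ a x U  input=c x a $  — expand U -> c
step 5: stack=$ a x c  input=c x a $  — match c
step 6: stack=$ a x  input=x a $  — match x
Stack after step 6: $ a (top = a).

a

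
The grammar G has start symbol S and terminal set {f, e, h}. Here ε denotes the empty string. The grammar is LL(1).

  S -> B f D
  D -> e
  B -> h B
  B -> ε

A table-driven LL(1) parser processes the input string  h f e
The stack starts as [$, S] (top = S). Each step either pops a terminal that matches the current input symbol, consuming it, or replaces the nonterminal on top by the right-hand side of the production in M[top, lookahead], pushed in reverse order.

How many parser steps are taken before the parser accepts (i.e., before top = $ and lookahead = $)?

7

step 1: stack=$ S  input=h f e $  — expand S -> B f D
step 2: stack=$ D f B  input=h f e $  — expand B -> h B
step 3: stack=$ D f B h  input=h f e $  — match h
step 4: stack=$ D f B  input=f e $  — expand B -> ε
step 5: stack=$ D f  input=f e $  — match f
step 6: stack=$ D  input=e $  — expand D -> e
step 7: stack=$ e  input=e $  — match e
Accept reached after 7 steps.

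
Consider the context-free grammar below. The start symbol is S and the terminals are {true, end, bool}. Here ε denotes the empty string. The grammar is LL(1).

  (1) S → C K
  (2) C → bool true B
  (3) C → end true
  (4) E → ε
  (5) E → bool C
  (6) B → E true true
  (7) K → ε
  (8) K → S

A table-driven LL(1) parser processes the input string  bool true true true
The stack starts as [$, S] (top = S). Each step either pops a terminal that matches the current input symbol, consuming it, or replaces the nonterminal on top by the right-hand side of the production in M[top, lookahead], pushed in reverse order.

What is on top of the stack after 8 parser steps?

step 1: stack=$ S  input=bool true true true $  — expand S → C K
step 2: stack=$ K C  input=bool true true true $  — expand C → bool true B
step 3: stack=$ K B true bool  input=bool true true true $  — match bool
step 4: stack=$ K B true  input=true true true $  — match true
step 5: stack=$ K B  input=true true $  — expand B → E true true
step 6: stack=$ K true true E  input=true true $  — expand E → ε
step 7: stack=$ K true true  input=true true $  — match true
step 8: stack=$ K true  input=true $  — match true
Stack after step 8: $ K (top = K).

K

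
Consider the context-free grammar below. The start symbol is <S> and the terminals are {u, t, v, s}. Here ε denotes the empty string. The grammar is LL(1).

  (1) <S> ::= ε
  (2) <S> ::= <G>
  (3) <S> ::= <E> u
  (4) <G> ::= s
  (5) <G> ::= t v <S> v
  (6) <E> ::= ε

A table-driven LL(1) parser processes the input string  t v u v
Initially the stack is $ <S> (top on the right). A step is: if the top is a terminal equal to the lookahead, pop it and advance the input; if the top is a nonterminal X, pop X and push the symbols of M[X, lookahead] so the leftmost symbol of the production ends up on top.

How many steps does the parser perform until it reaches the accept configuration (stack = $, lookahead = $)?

     Stack        Input      Action
  1  $ <S>        t v u v $  expand <S> ::= <G>
  2  $ <G>        t v u v $  expand <G> ::= t v <S> v
  3  $ v <S> v t  t v u v $  match t
  4  $ v <S> v    v u v $    match v
  5  $ v <S>      u v $      expand <S> ::= <E> u
  6  $ v u <E>    u v $      expand <E> ::= ε
  7  $ v u        u v $      match u
  8  $ v          v $        match v
Accept reached after 8 steps.

8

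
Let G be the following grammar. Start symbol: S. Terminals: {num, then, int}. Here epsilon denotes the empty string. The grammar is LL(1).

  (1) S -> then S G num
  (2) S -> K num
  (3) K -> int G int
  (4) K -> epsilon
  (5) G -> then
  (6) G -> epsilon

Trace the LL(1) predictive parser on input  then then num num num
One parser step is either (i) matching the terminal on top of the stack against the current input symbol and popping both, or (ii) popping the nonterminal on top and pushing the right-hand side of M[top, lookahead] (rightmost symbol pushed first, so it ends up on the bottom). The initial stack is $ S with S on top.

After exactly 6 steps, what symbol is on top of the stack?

     Stack                 Input                    Action
  1  $ S                   then then num num num $  expand S -> then S G num
  2  $ num G S then        then then num num num $  match then
  3  $ num G S             then num num num $       expand S -> then S G num
  4  $ num G num G S then  then num num num $       match then
  5  $ num G num G S       num num num $            expand S -> K num
  6  $ num G num G num K   num num num $            expand K -> epsilon
Stack after step 6: $ num G num G num (top = num).

num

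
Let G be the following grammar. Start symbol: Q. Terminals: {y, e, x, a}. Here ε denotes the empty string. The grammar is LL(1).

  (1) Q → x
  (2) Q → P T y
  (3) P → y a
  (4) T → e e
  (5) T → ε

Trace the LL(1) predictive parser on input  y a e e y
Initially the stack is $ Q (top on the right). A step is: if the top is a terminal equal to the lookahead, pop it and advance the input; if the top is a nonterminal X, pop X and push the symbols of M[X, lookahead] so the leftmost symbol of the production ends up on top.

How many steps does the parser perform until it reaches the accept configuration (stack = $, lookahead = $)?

8

step 1: stack=$ Q  input=y a e e y $  — expand Q → P T y
step 2: stack=$ y T P  input=y a e e y $  — expand P → y a
step 3: stack=$ y T a y  input=y a e e y $  — match y
step 4: stack=$ y T a  input=a e e y $  — match a
step 5: stack=$ y T  input=e e y $  — expand T → e e
step 6: stack=$ y e e  input=e e y $  — match e
step 7: stack=$ y e  input=e y $  — match e
step 8: stack=$ y  input=y $  — match y
Accept reached after 8 steps.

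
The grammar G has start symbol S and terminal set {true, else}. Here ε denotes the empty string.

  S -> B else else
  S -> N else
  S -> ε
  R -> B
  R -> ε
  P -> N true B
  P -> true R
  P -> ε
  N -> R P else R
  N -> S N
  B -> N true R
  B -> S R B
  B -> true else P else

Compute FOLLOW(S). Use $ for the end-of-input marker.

FIRST(S) = {ε, else, true}  (via B else else, N else)
FIRST(R) = {ε, else, true}  (via B)
FIRST(P) = {ε, else, true}  (via N true B)
FIRST(N) = {else, true}  (via R P else R, S N)
FIRST(B) = {else, true}  (via N true R, S R B)
FOLLOW(S) includes $ since S is the start symbol.
FOLLOW(S): in N->S N, S is followed by N with FIRST {else, true}; in B->S R B, S is followed by R B with FIRST {else, true}. Thus FOLLOW(S) = {$, else, true}.
FOLLOW(P): in N->R P else R, P is followed by else R with FIRST {else}; in B->true else P else, P is followed by else with FIRST {else}. Thus FOLLOW(P) = {else}.
FOLLOW(N): in S->N else, N is followed by else with FIRST {else}; in P->N true B, N is followed by true B with FIRST {true}; in N->S N, the suffix after N is empty (adds nothing new); in B->N true R, N is followed by true R with FIRST {true}. Thus FOLLOW(N) = {else, true}.
FOLLOW(R): in P->true R, the suffix after R is empty, so FOLLOW(R) ⊇ FOLLOW(P) = {else}; in N->R P else R (occurrence 1), R is followed by P else R with FIRST {else, true}; in N->R P else R (occurrence 2), the suffix after R is empty, so FOLLOW(R) ⊇ FOLLOW(N) = {else, true}; in B->N true R, the suffix after R is empty, so FOLLOW(R) ⊇ FOLLOW(B) = {else, true}; in B->S R B, R is followed by B with FIRST {else, true}. Thus FOLLOW(R) = {else, true}.
FOLLOW(B): in S->B else else, B is followed by else else with FIRST {else}; in R->B, the suffix after B is empty, so FOLLOW(B) ⊇ FOLLOW(R) = {else, true}; in P->N true B, the suffix after B is empty, so FOLLOW(B) ⊇ FOLLOW(P) = {else}; in B->S R B, the suffix after B is empty (adds nothing new). Thus FOLLOW(B) = {else, true}.

{$, else, true}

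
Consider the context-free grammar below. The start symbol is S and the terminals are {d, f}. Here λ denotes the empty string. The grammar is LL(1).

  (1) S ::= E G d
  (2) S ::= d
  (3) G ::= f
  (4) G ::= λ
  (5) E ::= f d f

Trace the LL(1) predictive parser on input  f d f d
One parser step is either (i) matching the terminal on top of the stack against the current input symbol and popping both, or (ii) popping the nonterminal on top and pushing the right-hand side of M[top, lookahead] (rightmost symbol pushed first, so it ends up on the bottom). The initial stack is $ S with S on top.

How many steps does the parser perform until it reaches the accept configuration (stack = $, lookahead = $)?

7

step 1: stack=$ S  input=f d f d $  — expand S ::= E G d
step 2: stack=$ d G E  input=f d f d $  — expand E ::= f d f
step 3: stack=$ d G f d f  input=f d f d $  — match f
step 4: stack=$ d G f d  input=d f d $  — match d
step 5: stack=$ d G f  input=f d $  — match f
step 6: stack=$ d G  input=d $  — expand G ::= λ
step 7: stack=$ d  input=d $  — match d
Accept reached after 7 steps.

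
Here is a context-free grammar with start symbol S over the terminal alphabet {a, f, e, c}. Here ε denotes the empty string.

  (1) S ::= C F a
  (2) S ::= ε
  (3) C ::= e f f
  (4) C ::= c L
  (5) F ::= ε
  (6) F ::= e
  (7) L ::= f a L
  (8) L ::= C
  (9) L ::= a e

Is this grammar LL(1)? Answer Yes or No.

Yes

FIRST(S) = {ε, c, e}
FIRST(C) = {c, e}
FIRST(F) = {ε, e}
FIRST(L) = {a, c, e, f}
FOLLOW(S) = {$}
FOLLOW(C) = {a, e}
FOLLOW(F) = {a}
FOLLOW(L) = {a, e}
Each cell of M receives at most one production.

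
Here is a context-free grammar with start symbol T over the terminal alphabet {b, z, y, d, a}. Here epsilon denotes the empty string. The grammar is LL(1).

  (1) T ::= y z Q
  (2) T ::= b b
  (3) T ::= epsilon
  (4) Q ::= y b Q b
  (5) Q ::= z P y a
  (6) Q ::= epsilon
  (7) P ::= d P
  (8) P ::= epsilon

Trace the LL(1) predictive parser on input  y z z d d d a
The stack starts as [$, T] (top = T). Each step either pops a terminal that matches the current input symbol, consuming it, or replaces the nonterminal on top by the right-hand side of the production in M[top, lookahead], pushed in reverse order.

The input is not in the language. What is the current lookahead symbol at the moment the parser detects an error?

      Stack      Input            Action
   1  $ T        y z z d d d a $  expand T ::= y z Q
   2  $ Q z y    y z z d d d a $  match y
   3  $ Q z      z z d d d a $    match z
   4  $ Q        z d d d a $      expand Q ::= z P y a
   5  $ a y P z  z d d d a $      match z
   6  $ a y P    d d d a $        expand P ::= d P
   7  $ a y P d  d d d a $        match d
   8  $ a y P    d d a $          expand P ::= d P
   9  $ a y P d  d d a $          match d
  10  $ a y P    d a $            expand P ::= d P
  11  $ a y P d  d a $            match d
  12  $ a y P    a $              error: M[P, a] is empty

a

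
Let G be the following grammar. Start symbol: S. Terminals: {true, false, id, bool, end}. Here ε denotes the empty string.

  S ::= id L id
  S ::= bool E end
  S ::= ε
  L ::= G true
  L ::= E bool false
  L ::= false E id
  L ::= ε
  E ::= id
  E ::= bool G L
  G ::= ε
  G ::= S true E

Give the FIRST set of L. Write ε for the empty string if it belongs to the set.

{ε, bool, false, id, true}

FIRST(S): from S::=id L id we get {id}; from S::=bool E end we get {bool}; from S::=ε we get {ε}. So FIRST(S) = {ε, bool, id}.
FIRST(E): from E::=id we get {id}; from E::=bool G L we get {bool}. So FIRST(E) = {bool, id}.
FIRST(G): from G::=ε we get {ε}; from G::=S true E we get {bool, id, true}. So FIRST(G) = {ε, bool, id, true}.
FIRST(L): from L::=G true we get {bool, id, true}; from L::=E bool false we get {bool, id}; from L::=false E id we get {false}; from L::=ε we get {ε}. So FIRST(L) = {ε, bool, false, id, true}.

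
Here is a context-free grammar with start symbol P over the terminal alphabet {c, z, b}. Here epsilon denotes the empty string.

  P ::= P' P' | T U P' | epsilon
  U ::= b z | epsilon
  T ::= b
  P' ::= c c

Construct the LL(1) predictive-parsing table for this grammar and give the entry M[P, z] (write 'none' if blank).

FIRST(U): from U::=b z we get {b}; from U::=epsilon we get {epsilon}. So FIRST(U) = {epsilon, b}.
FIRST(T): from T::=b we get {b}. So FIRST(T) = {b}.
FIRST(P'): from P'::=c c we get {c}. So FIRST(P') = {c}.
FIRST(P): from P::=P' P' we get {c}; from P::=T U P' we get {b}; from P::=epsilon we get {epsilon}. So FIRST(P) = {epsilon, b, c}.
FOLLOW(P) includes $ since P is the start symbol.
FOLLOW(P): P appears on no right-hand side. Thus FOLLOW(P) = {$}.
For P ::= P' P': FIRST(P' P') = {c}, so it goes in M[P, t] for t ∈ {c}.
For P ::= T U P': FIRST(T U P') = {b}, so it goes in M[P, t] for t ∈ {b}.
For P ::= epsilon: FIRST(epsilon) = {epsilon}, so it goes in M[P, t] for t ∈ {}; since epsilon ∈ FIRST, also for every t ∈ FOLLOW(P) = {$}.
None of these place a production in M[P, z].

none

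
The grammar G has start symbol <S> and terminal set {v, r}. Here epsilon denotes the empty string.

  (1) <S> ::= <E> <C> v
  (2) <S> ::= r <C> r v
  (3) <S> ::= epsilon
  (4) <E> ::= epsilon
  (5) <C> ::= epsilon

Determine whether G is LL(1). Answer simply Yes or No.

Yes

FIRST(<S>) = {epsilon, r, v}
FIRST(<E>) = {epsilon}
FIRST(<C>) = {epsilon}
FOLLOW(<S>) = {$}
FOLLOW(<E>) = {v}
FOLLOW(<C>) = {r, v}
Each cell of M receives at most one production.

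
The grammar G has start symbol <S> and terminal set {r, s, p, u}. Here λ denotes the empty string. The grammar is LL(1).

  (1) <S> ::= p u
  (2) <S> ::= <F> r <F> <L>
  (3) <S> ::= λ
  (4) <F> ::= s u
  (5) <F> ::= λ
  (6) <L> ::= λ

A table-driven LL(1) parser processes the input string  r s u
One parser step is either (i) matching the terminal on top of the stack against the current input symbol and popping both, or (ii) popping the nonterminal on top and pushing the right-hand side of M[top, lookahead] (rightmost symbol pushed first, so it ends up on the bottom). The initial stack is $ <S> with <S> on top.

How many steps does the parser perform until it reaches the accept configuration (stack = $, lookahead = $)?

7

step 1: stack=$ <S>  input=r s u $  — expand <S> ::= <F> r <F> <L>
step 2: stack=$ <L> <F> r <F>  input=r s u $  — expand <F> ::= λ
step 3: stack=$ <L> <F> r  input=r s u $  — match r
step 4: stack=$ <L> <F>  input=s u $  — expand <F> ::= s u
step 5: stack=$ <L> u s  input=s u $  — match s
step 6: stack=$ <L> u  input=u $  — match u
step 7: stack=$ <L>  input=$  — expand <L> ::= λ
Accept reached after 7 steps.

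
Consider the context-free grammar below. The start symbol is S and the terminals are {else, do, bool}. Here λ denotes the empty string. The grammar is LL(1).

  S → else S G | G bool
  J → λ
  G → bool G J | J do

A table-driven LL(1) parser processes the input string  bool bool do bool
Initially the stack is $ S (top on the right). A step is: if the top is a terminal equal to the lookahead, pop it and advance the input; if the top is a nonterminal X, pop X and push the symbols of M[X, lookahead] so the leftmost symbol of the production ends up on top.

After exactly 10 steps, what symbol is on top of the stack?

      Stack              Input                Action
   1  $ S                bool bool do bool $  expand S → G bool
   2  $ bool G           bool bool do bool $  expand G → bool G J
   3  $ bool J G bool    bool bool do bool $  match bool
   4  $ bool J G         bool do bool $       expand G → bool G J
   5  $ bool J J G bool  bool do bool $       match bool
   6  $ bool J J G       do bool $            expand G → J do
   7  $ bool J J do J    do bool $            expand J → λ
   8  $ bool J J do      do bool $            match do
   9  $ bool J J         bool $               expand J → λ
  10  $ bool J           bool $               expand J → λ
Stack after step 10: $ bool (top = bool).

bool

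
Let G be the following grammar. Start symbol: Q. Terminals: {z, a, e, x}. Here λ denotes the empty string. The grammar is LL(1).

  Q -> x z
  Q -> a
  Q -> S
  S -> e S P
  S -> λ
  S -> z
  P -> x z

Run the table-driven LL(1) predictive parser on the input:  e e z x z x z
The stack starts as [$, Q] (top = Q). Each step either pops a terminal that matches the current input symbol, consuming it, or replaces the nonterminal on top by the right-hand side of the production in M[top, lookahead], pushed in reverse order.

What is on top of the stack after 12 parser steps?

z

      Stack      Input            Action
   1  $ Q        e e z x z x z $  expand Q -> S
   2  $ S        e e z x z x z $  expand S -> e S P
   3  $ P S e    e e z x z x z $  match e
   4  $ P S      e z x z x z $    expand S -> e S P
   5  $ P P S e  e z x z x z $    match e
   6  $ P P S    z x z x z $      expand S -> z
   7  $ P P z    z x z x z $      match z
   8  $ P P      x z x z $        expand P -> x z
   9  $ P z x    x z x z $        match x
  10  $ P z      z x z $          match z
  11  $ P        x z $            expand P -> x z
  12  $ z x      x z $            match x
Stack after step 12: $ z (top = z).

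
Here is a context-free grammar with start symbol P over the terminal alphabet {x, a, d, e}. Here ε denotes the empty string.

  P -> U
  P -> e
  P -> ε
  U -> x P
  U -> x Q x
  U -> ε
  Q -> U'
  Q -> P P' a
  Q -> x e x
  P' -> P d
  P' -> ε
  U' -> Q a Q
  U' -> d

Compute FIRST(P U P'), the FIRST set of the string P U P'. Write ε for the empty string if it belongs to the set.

FIRST(U) = {ε, x}
FIRST(P) = {ε, e, x}  (via U)
FIRST(P') = {ε, d, e, x}  (via P d)
FIRST(Q) = {a, d, e, x}  (via U', P P' a)
FIRST(U') = {a, d, e, x}  (via Q a Q)
FIRST(P U P'): take FIRST of each symbol in turn, carrying on past any symbol whose FIRST contains ε; result {ε, d, e, x}.

{ε, d, e, x}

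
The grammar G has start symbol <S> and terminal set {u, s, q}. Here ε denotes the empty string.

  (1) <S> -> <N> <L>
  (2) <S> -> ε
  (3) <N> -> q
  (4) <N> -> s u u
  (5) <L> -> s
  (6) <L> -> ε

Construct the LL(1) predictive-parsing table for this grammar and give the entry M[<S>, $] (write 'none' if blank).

FIRST(<N>): from <N>->q we get {q}; from <N>->s u u we get {s}. So FIRST(<N>) = {q, s}.
FIRST(<L>): from <L>->s we get {s}; from <L>->ε we get {ε}. So FIRST(<L>) = {ε, s}.
FIRST(<S>): from <S>-><N> <L> we get {q, s}; from <S>->ε we get {ε}. So FIRST(<S>) = {ε, q, s}.
FOLLOW(<S>) includes $ since <S> is the start symbol.
FOLLOW(<S>): <S> appears on no right-hand side. Thus FOLLOW(<S>) = {$}.
For <S> -> <N> <L>: FIRST(<N> <L>) = {q, s}, so it goes in M[<S>, t] for t ∈ {q, s}.
For <S> -> ε: FIRST(ε) = {ε}, so it goes in M[<S>, t] for t ∈ {}; since ε ∈ FIRST, also for every t ∈ FOLLOW(<S>) = {$}.

<S> -> ε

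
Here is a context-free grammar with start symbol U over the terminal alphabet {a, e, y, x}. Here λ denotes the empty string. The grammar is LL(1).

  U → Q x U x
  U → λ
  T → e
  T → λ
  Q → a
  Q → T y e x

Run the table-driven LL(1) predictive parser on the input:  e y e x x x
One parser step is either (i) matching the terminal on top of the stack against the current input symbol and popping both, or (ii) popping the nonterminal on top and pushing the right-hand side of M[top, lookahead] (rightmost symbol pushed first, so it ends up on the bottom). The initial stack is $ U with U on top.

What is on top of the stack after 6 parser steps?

x

step 1: stack=$ U  input=e y e x x x $  — expand U → Q x U x
step 2: stack=$ x U x Q  input=e y e x x x $  — expand Q → T y e x
step 3: stack=$ x U x x e y T  input=e y e x x x $  — expand T → e
step 4: stack=$ x U x x e y e  input=e y e x x x $  — match e
step 5: stack=$ x U x x e y  input=y e x x x $  — match y
step 6: stack=$ x U x x e  input=e x x x $  — match e
Stack after step 6: $ x U x x (top = x).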